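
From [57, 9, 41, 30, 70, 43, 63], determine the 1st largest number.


Sort descending: [70, 63, 57, 43, 41, 30, 9]
The 1st element (1-indexed) is at index 0.
Value = 70
Final answer: 70


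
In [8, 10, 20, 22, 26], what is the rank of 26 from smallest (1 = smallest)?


Sort ascending: [8, 10, 20, 22, 26]
Find 26 in the sorted list.
26 is at position 5 (1-indexed).
Final answer: 5


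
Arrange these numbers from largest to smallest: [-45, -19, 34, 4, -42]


Original list: [-45, -19, 34, 4, -42]
Repeatedly take the largest remaining element:
  Remaining [-45, -19, 34, 4, -42] -> largest is 34
  Remaining [-45, -19, 4, -42] -> largest is 4
  Remaining [-45, -19, -42] -> largest is -19
  Remaining [-45, -42] -> largest is -42
  Remaining [-45] -> largest is -45
Collecting the picks in order gives the descending list.
Final answer: [34, 4, -19, -42, -45]


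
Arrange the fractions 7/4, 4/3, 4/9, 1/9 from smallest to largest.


Convert to decimal for comparison:
  7/4 = 1.75
  4/3 = 1.3333
  4/9 = 0.4444
  1/9 = 0.1111
Decimals in increasing order: 0.1111 < 0.4444 < 1.3333 < 1.75
Writing each back as its fraction gives the sorted order.
Final answer: 1/9, 4/9, 4/3, 7/4


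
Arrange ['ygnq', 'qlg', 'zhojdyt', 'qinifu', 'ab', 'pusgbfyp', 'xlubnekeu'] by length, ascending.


Compute lengths:
  'ygnq' has length 4
  'qlg' has length 3
  'zhojdyt' has length 7
  'qinifu' has length 6
  'ab' has length 2
  'pusgbfyp' has length 8
  'xlubnekeu' has length 9
Lengths in increasing order: 2 < 3 < 4 < 6 < 7 < 8 < 9
Listing the words in that order gives the answer.
Final answer: ['ab', 'qlg', 'ygnq', 'qinifu', 'zhojdyt', 'pusgbfyp', 'xlubnekeu']


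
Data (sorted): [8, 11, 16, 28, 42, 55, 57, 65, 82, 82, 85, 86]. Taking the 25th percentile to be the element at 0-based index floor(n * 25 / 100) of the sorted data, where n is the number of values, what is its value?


The dataset has n = 12 elements.
Index = floor(12 * 25 / 100) = floor(300 / 100) = floor(3) = 3
Counting from index 0 in the sorted data, the element at index 3 is 28.
Final answer: 28


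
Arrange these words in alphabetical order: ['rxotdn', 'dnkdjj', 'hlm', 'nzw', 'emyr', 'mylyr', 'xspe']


Compare strings character by character (the first differing letter decides):
  'dnkdjj' < 'emyr' since 'd' < 'e' at position 1
  'emyr' < 'hlm' since 'e' < 'h' at position 1
  'hlm' < 'mylyr' since 'h' < 'm' at position 1
  'mylyr' < 'nzw' since 'm' < 'n' at position 1
  'nzw' < 'rxotdn' since 'n' < 'r' at position 1
  'rxotdn' < 'xspe' since 'r' < 'x' at position 1
Chaining these comparisons gives the alphabetical order.
Final answer: ['dnkdjj', 'emyr', 'hlm', 'mylyr', 'nzw', 'rxotdn', 'xspe']


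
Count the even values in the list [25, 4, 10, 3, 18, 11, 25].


Check each element:
  25 is odd
  4 is even
  10 is even
  3 is odd
  18 is even
  11 is odd
  25 is odd
Evens: [4, 10, 18]
Count of evens = 3
Final answer: 3


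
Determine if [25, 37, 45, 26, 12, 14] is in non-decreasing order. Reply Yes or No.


Check consecutive pairs:
  25 <= 37? True
  37 <= 45? True
  45 <= 26? False
  26 <= 12? False
  12 <= 14? True
2 consecutive pair(s) are out of order, so the list is not sorted.
Final answer: No


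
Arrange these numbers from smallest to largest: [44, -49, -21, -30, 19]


Original list: [44, -49, -21, -30, 19]
Repeatedly take the smallest remaining element:
  Remaining [44, -49, -21, -30, 19] -> smallest is -49
  Remaining [44, -21, -30, 19] -> smallest is -30
  Remaining [44, -21, 19] -> smallest is -21
  Remaining [44, 19] -> smallest is 19
  Remaining [44] -> smallest is 44
Collecting the picks in order gives the sorted list.
Final answer: [-49, -30, -21, 19, 44]


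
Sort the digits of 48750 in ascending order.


The number 48750 has digits: 4, 8, 7, 5, 0
Sorted: 0, 4, 5, 7, 8
Joining the sorted digits gives the result.
Final answer: 04578


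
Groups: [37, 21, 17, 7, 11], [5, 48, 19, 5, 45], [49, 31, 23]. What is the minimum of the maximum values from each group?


Find max of each group:
  Group 1: [37, 21, 17, 7, 11] -> max = 37
  Group 2: [5, 48, 19, 5, 45] -> max = 48
  Group 3: [49, 31, 23] -> max = 49
Maxes: [37, 48, 49]
Minimum of maxes = 37
Final answer: 37


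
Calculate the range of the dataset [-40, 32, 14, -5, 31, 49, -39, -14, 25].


Maximum value: 49
Minimum value: -40
Range = 49 - (-40) = 89
Final answer: 89


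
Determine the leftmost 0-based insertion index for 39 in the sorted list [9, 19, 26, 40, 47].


List is sorted: [9, 19, 26, 40, 47]
We need the leftmost position where 39 can be inserted, i.e. the first index whose element is >= 39 (or the end of the list if none is).
Binary search with low=0, high=5 (0-based indices):
  low=0, high=5, mid=2: a[2]=26 < 39, so low = 3
  low=3, high=5, mid=4: a[4]=47 >= 39, so high = 4
  low=3, high=4, mid=3: a[3]=40 >= 39, so high = 3
Now low = high = 3, so the insertion index is 3.
Final answer: 3


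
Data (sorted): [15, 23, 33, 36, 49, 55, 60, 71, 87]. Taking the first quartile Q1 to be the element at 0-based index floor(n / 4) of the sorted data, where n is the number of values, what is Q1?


The list has n = 9 elements.
Q1 index = floor(9 / 4) = floor(2.25) = 2
Counting from index 0 in the sorted data, the element at index 2 is 33.
Final answer: 33


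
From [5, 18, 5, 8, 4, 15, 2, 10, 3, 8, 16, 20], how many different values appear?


List all unique values:
Distinct values: [2, 3, 4, 5, 8, 10, 15, 16, 18, 20]
Count = 10
Final answer: 10


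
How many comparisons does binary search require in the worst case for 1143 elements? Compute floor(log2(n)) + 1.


Binary search halves the search space each step.
Maximum comparisons = floor(log2(1143)) + 1
log2(1143) = 10.1586
floor(log2(1143)) = 10, so 10 + 1 = 11
Final answer: 11


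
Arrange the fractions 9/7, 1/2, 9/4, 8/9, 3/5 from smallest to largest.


Convert to decimal for comparison:
  9/7 = 1.2857
  1/2 = 0.5
  9/4 = 2.25
  8/9 = 0.8889
  3/5 = 0.6
Decimals in increasing order: 0.5 < 0.6 < 0.8889 < 1.2857 < 2.25
Writing each back as its fraction gives the sorted order.
Final answer: 1/2, 3/5, 8/9, 9/7, 9/4


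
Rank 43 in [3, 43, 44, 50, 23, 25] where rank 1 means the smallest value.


Sort ascending: [3, 23, 25, 43, 44, 50]
Find 43 in the sorted list.
43 is at position 4 (1-indexed).
Final answer: 4


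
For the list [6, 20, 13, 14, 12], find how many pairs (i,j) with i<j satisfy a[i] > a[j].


For each element, count the later elements that are smaller than it:
  6 (index 0): smaller elements after it = [] -> 0
  20 (index 1): smaller elements after it = [13, 14, 12] -> 3
  13 (index 2): smaller elements after it = [12] -> 1
  14 (index 3): smaller elements after it = [12] -> 1
Total inversions = 0 + 3 + 1 + 1 = 5
Final answer: 5


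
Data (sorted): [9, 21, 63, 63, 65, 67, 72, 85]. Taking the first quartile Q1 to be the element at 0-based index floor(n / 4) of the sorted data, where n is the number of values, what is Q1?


The list has n = 8 elements.
Q1 index = floor(8 / 4) = floor(2) = 2
Counting from index 0 in the sorted data, the element at index 2 is 63.
Final answer: 63


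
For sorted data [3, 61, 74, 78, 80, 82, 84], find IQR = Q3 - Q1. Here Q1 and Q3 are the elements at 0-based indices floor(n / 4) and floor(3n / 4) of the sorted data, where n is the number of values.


The data has n = 7 elements.
Q1 index = floor(7 / 4) = floor(1.75) = 1; Q3 index = floor(3 * 7 / 4) = floor(5.25) = 5
Q1 = element at index 1 = 61
Q3 = element at index 5 = 82
IQR = 82 - 61 = 21
Final answer: 21


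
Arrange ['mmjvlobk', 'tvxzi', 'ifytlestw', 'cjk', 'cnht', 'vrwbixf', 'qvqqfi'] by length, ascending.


Compute lengths:
  'mmjvlobk' has length 8
  'tvxzi' has length 5
  'ifytlestw' has length 9
  'cjk' has length 3
  'cnht' has length 4
  'vrwbixf' has length 7
  'qvqqfi' has length 6
Lengths in increasing order: 3 < 4 < 5 < 6 < 7 < 8 < 9
Listing the words in that order gives the answer.
Final answer: ['cjk', 'cnht', 'tvxzi', 'qvqqfi', 'vrwbixf', 'mmjvlobk', 'ifytlestw']


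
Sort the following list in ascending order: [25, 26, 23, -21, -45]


Original list: [25, 26, 23, -21, -45]
Repeatedly take the smallest remaining element:
  Remaining [25, 26, 23, -21, -45] -> smallest is -45
  Remaining [25, 26, 23, -21] -> smallest is -21
  Remaining [25, 26, 23] -> smallest is 23
  Remaining [25, 26] -> smallest is 25
  Remaining [26] -> smallest is 26
Collecting the picks in order gives the sorted list.
Final answer: [-45, -21, 23, 25, 26]


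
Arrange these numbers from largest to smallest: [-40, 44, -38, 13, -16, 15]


Original list: [-40, 44, -38, 13, -16, 15]
Repeatedly take the largest remaining element:
  Remaining [-40, 44, -38, 13, -16, 15] -> largest is 44
  Remaining [-40, -38, 13, -16, 15] -> largest is 15
  Remaining [-40, -38, 13, -16] -> largest is 13
  Remaining [-40, -38, -16] -> largest is -16
  Remaining [-40, -38] -> largest is -38
  Remaining [-40] -> largest is -40
Collecting the picks in order gives the descending list.
Final answer: [44, 15, 13, -16, -38, -40]


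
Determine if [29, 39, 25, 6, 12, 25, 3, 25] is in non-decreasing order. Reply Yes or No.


Check consecutive pairs:
  29 <= 39? True
  39 <= 25? False
  25 <= 6? False
  6 <= 12? True
  12 <= 25? True
  25 <= 3? False
  3 <= 25? True
3 consecutive pair(s) are out of order, so the list is not sorted.
Final answer: No


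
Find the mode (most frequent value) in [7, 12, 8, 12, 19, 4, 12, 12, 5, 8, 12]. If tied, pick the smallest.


Count the frequency of each value:
  4 appears 1 time(s)
  5 appears 1 time(s)
  7 appears 1 time(s)
  8 appears 2 time(s)
  12 appears 5 time(s)
  19 appears 1 time(s)
Maximum frequency is 5.
Only 12 reaches that frequency, so it is the mode.
Final answer: 12


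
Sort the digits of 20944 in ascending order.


The number 20944 has digits: 2, 0, 9, 4, 4
Sorted: 0, 2, 4, 4, 9
Joining the sorted digits gives the result.
Final answer: 02449


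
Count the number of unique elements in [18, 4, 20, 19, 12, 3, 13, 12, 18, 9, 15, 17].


List all unique values:
Distinct values: [3, 4, 9, 12, 13, 15, 17, 18, 19, 20]
Count = 10
Final answer: 10


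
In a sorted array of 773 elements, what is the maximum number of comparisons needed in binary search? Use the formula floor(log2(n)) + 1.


Binary search halves the search space each step.
Maximum comparisons = floor(log2(773)) + 1
log2(773) = 9.5943
floor(log2(773)) = 9, so 9 + 1 = 10
Final answer: 10


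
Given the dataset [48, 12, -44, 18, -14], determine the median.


First, sort the list: [-44, -14, 12, 18, 48]
The list has 5 elements (odd count).
The middle index is 2 (0-based), and the element there is 12.
Final answer: 12


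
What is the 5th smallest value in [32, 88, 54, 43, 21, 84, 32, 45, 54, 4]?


Sort ascending: [4, 21, 32, 32, 43, 45, 54, 54, 84, 88]
The 5th element (1-indexed) is at index 4.
Value = 43
Final answer: 43


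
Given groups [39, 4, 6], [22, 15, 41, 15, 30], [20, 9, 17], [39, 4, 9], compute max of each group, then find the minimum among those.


Find max of each group:
  Group 1: [39, 4, 6] -> max = 39
  Group 2: [22, 15, 41, 15, 30] -> max = 41
  Group 3: [20, 9, 17] -> max = 20
  Group 4: [39, 4, 9] -> max = 39
Maxes: [39, 41, 20, 39]
Minimum of maxes = 20
Final answer: 20


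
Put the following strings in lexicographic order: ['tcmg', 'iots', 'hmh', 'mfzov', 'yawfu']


Compare strings character by character (the first differing letter decides):
  'hmh' < 'iots' since 'h' < 'i' at position 1
  'iots' < 'mfzov' since 'i' < 'm' at position 1
  'mfzov' < 'tcmg' since 'm' < 't' at position 1
  'tcmg' < 'yawfu' since 't' < 'y' at position 1
Chaining these comparisons gives the alphabetical order.
Final answer: ['hmh', 'iots', 'mfzov', 'tcmg', 'yawfu']


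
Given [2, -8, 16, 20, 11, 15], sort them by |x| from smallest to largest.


Compute absolute values:
  |2| = 2
  |-8| = 8
  |16| = 16
  |20| = 20
  |11| = 11
  |15| = 15
Absolute values in increasing order: 2 < 8 < 11 < 15 < 16 < 20
Listing the original numbers in that order gives the answer.
Final answer: [2, -8, 11, 15, 16, 20]


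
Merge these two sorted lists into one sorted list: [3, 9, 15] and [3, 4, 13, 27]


List A: [3, 9, 15]
List B: [3, 4, 13, 27]
Repeatedly compare the front elements and take the smaller:
  3 vs 3 -> take 3
  9 vs 3 -> take 3
  9 vs 4 -> take 4
  9 vs 13 -> take 9
  15 vs 13 -> take 13
  15 vs 27 -> take 15
  A is exhausted; append the rest of B: [27]
Final answer: [3, 3, 4, 9, 13, 15, 27]


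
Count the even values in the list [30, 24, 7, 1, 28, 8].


Check each element:
  30 is even
  24 is even
  7 is odd
  1 is odd
  28 is even
  8 is even
Evens: [30, 24, 28, 8]
Count of evens = 4
Final answer: 4


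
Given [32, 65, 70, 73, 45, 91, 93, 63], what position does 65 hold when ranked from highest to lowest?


Sort descending: [93, 91, 73, 70, 65, 63, 45, 32]
Find 65 in the sorted list.
65 is at position 5.
Final answer: 5


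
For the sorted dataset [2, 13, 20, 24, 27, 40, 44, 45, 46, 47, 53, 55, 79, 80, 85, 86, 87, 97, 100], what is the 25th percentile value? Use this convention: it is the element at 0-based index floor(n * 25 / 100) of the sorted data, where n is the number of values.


The dataset has n = 19 elements.
Index = floor(19 * 25 / 100) = floor(475 / 100) = floor(4.75) = 4
Counting from index 0 in the sorted data, the element at index 4 is 27.
Final answer: 27


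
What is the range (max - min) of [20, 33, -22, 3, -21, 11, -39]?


Maximum value: 33
Minimum value: -39
Range = 33 - (-39) = 72
Final answer: 72


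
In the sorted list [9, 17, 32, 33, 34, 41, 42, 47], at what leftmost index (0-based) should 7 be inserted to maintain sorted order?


List is sorted: [9, 17, 32, 33, 34, 41, 42, 47]
We need the leftmost position where 7 can be inserted, i.e. the first index whose element is >= 7 (or the end of the list if none is).
Binary search with low=0, high=8 (0-based indices):
  low=0, high=8, mid=4: a[4]=34 >= 7, so high = 4
  low=0, high=4, mid=2: a[2]=32 >= 7, so high = 2
  low=0, high=2, mid=1: a[1]=17 >= 7, so high = 1
  low=0, high=1, mid=0: a[0]=9 >= 7, so high = 0
Now low = high = 0, so the insertion index is 0.
Final answer: 0


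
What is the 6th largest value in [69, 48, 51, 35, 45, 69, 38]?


Sort descending: [69, 69, 51, 48, 45, 38, 35]
The 6th element (1-indexed) is at index 5.
Value = 38
Final answer: 38


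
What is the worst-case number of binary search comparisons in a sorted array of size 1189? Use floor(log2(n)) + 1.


Binary search halves the search space each step.
Maximum comparisons = floor(log2(1189)) + 1
log2(1189) = 10.2155
floor(log2(1189)) = 10, so 10 + 1 = 11
Final answer: 11


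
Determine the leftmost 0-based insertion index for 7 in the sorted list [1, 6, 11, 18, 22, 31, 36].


List is sorted: [1, 6, 11, 18, 22, 31, 36]
We need the leftmost position where 7 can be inserted, i.e. the first index whose element is >= 7 (or the end of the list if none is).
Binary search with low=0, high=7 (0-based indices):
  low=0, high=7, mid=3: a[3]=18 >= 7, so high = 3
  low=0, high=3, mid=1: a[1]=6 < 7, so low = 2
  low=2, high=3, mid=2: a[2]=11 >= 7, so high = 2
Now low = high = 2, so the insertion index is 2.
Final answer: 2


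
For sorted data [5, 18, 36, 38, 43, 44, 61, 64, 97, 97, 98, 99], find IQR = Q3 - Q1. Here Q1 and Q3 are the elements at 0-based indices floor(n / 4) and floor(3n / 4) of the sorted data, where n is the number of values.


The data has n = 12 elements.
Q1 index = floor(12 / 4) = floor(3) = 3; Q3 index = floor(3 * 12 / 4) = floor(9) = 9
Q1 = element at index 3 = 38
Q3 = element at index 9 = 97
IQR = 97 - 38 = 59
Final answer: 59


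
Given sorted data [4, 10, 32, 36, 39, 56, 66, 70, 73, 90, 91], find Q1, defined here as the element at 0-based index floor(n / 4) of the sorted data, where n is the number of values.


The list has n = 11 elements.
Q1 index = floor(11 / 4) = floor(2.75) = 2
Counting from index 0 in the sorted data, the element at index 2 is 32.
Final answer: 32


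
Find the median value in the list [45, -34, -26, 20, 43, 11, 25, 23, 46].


First, sort the list: [-34, -26, 11, 20, 23, 25, 43, 45, 46]
The list has 9 elements (odd count).
The middle index is 4 (0-based), and the element there is 23.
Final answer: 23


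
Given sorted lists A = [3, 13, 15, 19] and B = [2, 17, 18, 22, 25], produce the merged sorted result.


List A: [3, 13, 15, 19]
List B: [2, 17, 18, 22, 25]
Repeatedly compare the front elements and take the smaller:
  3 vs 2 -> take 2
  3 vs 17 -> take 3
  13 vs 17 -> take 13
  15 vs 17 -> take 15
  19 vs 17 -> take 17
  19 vs 18 -> take 18
  19 vs 22 -> take 19
  A is exhausted; append the rest of B: [22, 25]
Final answer: [2, 3, 13, 15, 17, 18, 19, 22, 25]


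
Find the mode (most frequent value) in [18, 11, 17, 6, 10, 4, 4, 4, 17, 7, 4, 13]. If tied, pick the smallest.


Count the frequency of each value:
  4 appears 4 time(s)
  6 appears 1 time(s)
  7 appears 1 time(s)
  10 appears 1 time(s)
  11 appears 1 time(s)
  13 appears 1 time(s)
  17 appears 2 time(s)
  18 appears 1 time(s)
Maximum frequency is 4.
Only 4 reaches that frequency, so it is the mode.
Final answer: 4


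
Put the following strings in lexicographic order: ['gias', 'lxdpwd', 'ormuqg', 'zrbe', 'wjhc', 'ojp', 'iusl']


Compare strings character by character (the first differing letter decides):
  'gias' < 'iusl' since 'g' < 'i' at position 1
  'iusl' < 'lxdpwd' since 'i' < 'l' at position 1
  'lxdpwd' < 'ojp' since 'l' < 'o' at position 1
  'ojp' < 'ormuqg' since 'j' < 'r' at position 2
  'ormuqg' < 'wjhc' since 'o' < 'w' at position 1
  'wjhc' < 'zrbe' since 'w' < 'z' at position 1
Chaining these comparisons gives the alphabetical order.
Final answer: ['gias', 'iusl', 'lxdpwd', 'ojp', 'ormuqg', 'wjhc', 'zrbe']


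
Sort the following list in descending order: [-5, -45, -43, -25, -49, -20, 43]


Original list: [-5, -45, -43, -25, -49, -20, 43]
Repeatedly take the largest remaining element:
  Remaining [-5, -45, -43, -25, -49, -20, 43] -> largest is 43
  Remaining [-5, -45, -43, -25, -49, -20] -> largest is -5
  Remaining [-45, -43, -25, -49, -20] -> largest is -20
  Remaining [-45, -43, -25, -49] -> largest is -25
  Remaining [-45, -43, -49] -> largest is -43
  Remaining [-45, -49] -> largest is -45
  Remaining [-49] -> largest is -49
Collecting the picks in order gives the descending list.
Final answer: [43, -5, -20, -25, -43, -45, -49]


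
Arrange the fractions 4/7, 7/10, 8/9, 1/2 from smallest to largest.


Convert to decimal for comparison:
  4/7 = 0.5714
  7/10 = 0.7
  8/9 = 0.8889
  1/2 = 0.5
Decimals in increasing order: 0.5 < 0.5714 < 0.7 < 0.8889
Writing each back as its fraction gives the sorted order.
Final answer: 1/2, 4/7, 7/10, 8/9


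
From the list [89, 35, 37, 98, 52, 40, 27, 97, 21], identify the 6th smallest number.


Sort ascending: [21, 27, 35, 37, 40, 52, 89, 97, 98]
The 6th element (1-indexed) is at index 5.
Value = 52
Final answer: 52


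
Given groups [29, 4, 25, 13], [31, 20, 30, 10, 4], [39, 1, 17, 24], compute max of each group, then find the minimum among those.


Find max of each group:
  Group 1: [29, 4, 25, 13] -> max = 29
  Group 2: [31, 20, 30, 10, 4] -> max = 31
  Group 3: [39, 1, 17, 24] -> max = 39
Maxes: [29, 31, 39]
Minimum of maxes = 29
Final answer: 29


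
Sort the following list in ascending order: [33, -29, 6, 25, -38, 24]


Original list: [33, -29, 6, 25, -38, 24]
Repeatedly take the smallest remaining element:
  Remaining [33, -29, 6, 25, -38, 24] -> smallest is -38
  Remaining [33, -29, 6, 25, 24] -> smallest is -29
  Remaining [33, 6, 25, 24] -> smallest is 6
  Remaining [33, 25, 24] -> smallest is 24
  Remaining [33, 25] -> smallest is 25
  Remaining [33] -> smallest is 33
Collecting the picks in order gives the sorted list.
Final answer: [-38, -29, 6, 24, 25, 33]


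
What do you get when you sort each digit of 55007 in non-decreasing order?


The number 55007 has digits: 5, 5, 0, 0, 7
Sorted: 0, 0, 5, 5, 7
Joining the sorted digits gives the result.
Final answer: 00557


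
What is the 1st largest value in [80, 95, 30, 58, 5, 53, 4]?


Sort descending: [95, 80, 58, 53, 30, 5, 4]
The 1st element (1-indexed) is at index 0.
Value = 95
Final answer: 95


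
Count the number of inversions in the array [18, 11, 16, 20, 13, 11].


For each element, count the later elements that are smaller than it:
  18 (index 0): smaller elements after it = [11, 16, 13, 11] -> 4
  11 (index 1): smaller elements after it = [] -> 0
  16 (index 2): smaller elements after it = [13, 11] -> 2
  20 (index 3): smaller elements after it = [13, 11] -> 2
  13 (index 4): smaller elements after it = [11] -> 1
Total inversions = 4 + 0 + 2 + 2 + 1 = 9
Final answer: 9


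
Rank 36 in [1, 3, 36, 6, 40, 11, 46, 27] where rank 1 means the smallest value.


Sort ascending: [1, 3, 6, 11, 27, 36, 40, 46]
Find 36 in the sorted list.
36 is at position 6 (1-indexed).
Final answer: 6


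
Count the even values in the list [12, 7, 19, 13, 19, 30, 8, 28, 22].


Check each element:
  12 is even
  7 is odd
  19 is odd
  13 is odd
  19 is odd
  30 is even
  8 is even
  28 is even
  22 is even
Evens: [12, 30, 8, 28, 22]
Count of evens = 5
Final answer: 5


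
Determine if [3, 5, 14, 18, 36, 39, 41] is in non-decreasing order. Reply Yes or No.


Check consecutive pairs:
  3 <= 5? True
  5 <= 14? True
  14 <= 18? True
  18 <= 36? True
  36 <= 39? True
  39 <= 41? True
Every consecutive pair is in order, so the list is non-decreasing.
Final answer: Yes


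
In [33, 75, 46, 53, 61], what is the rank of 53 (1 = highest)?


Sort descending: [75, 61, 53, 46, 33]
Find 53 in the sorted list.
53 is at position 3.
Final answer: 3


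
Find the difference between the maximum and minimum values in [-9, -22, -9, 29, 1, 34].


Maximum value: 34
Minimum value: -22
Range = 34 - (-22) = 56
Final answer: 56


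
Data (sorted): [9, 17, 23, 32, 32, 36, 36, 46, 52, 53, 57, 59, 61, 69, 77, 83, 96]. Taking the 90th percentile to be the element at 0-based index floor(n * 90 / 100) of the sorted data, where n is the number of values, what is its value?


The dataset has n = 17 elements.
Index = floor(17 * 90 / 100) = floor(1530 / 100) = floor(15.3) = 15
Counting from index 0 in the sorted data, the element at index 15 is 83.
Final answer: 83


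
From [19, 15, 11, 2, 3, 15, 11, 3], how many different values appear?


List all unique values:
Distinct values: [2, 3, 11, 15, 19]
Count = 5
Final answer: 5


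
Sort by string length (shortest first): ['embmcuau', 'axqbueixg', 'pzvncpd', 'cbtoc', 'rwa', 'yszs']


Compute lengths:
  'embmcuau' has length 8
  'axqbueixg' has length 9
  'pzvncpd' has length 7
  'cbtoc' has length 5
  'rwa' has length 3
  'yszs' has length 4
Lengths in increasing order: 3 < 4 < 5 < 7 < 8 < 9
Listing the words in that order gives the answer.
Final answer: ['rwa', 'yszs', 'cbtoc', 'pzvncpd', 'embmcuau', 'axqbueixg']


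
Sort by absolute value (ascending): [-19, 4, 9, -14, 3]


Compute absolute values:
  |-19| = 19
  |4| = 4
  |9| = 9
  |-14| = 14
  |3| = 3
Absolute values in increasing order: 3 < 4 < 9 < 14 < 19
Listing the original numbers in that order gives the answer.
Final answer: [3, 4, 9, -14, -19]


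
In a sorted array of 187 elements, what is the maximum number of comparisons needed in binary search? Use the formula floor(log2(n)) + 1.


Binary search halves the search space each step.
Maximum comparisons = floor(log2(187)) + 1
log2(187) = 7.5469
floor(log2(187)) = 7, so 7 + 1 = 8
Final answer: 8


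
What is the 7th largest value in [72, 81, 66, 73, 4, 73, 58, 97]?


Sort descending: [97, 81, 73, 73, 72, 66, 58, 4]
The 7th element (1-indexed) is at index 6.
Value = 58
Final answer: 58


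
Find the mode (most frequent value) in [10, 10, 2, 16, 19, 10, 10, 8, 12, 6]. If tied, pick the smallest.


Count the frequency of each value:
  2 appears 1 time(s)
  6 appears 1 time(s)
  8 appears 1 time(s)
  10 appears 4 time(s)
  12 appears 1 time(s)
  16 appears 1 time(s)
  19 appears 1 time(s)
Maximum frequency is 4.
Only 10 reaches that frequency, so it is the mode.
Final answer: 10


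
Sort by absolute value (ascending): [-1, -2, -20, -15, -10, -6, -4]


Compute absolute values:
  |-1| = 1
  |-2| = 2
  |-20| = 20
  |-15| = 15
  |-10| = 10
  |-6| = 6
  |-4| = 4
Absolute values in increasing order: 1 < 2 < 4 < 6 < 10 < 15 < 20
Listing the original numbers in that order gives the answer.
Final answer: [-1, -2, -4, -6, -10, -15, -20]


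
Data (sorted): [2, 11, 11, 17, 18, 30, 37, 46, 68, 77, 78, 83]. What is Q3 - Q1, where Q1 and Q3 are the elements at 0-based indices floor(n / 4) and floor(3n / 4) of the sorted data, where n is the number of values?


The data has n = 12 elements.
Q1 index = floor(12 / 4) = floor(3) = 3; Q3 index = floor(3 * 12 / 4) = floor(9) = 9
Q1 = element at index 3 = 17
Q3 = element at index 9 = 77
IQR = 77 - 17 = 60
Final answer: 60


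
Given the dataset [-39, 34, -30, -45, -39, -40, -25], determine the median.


First, sort the list: [-45, -40, -39, -39, -30, -25, 34]
The list has 7 elements (odd count).
The middle index is 3 (0-based), and the element there is -39.
Final answer: -39


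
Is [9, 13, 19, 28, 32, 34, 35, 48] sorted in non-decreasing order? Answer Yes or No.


Check consecutive pairs:
  9 <= 13? True
  13 <= 19? True
  19 <= 28? True
  28 <= 32? True
  32 <= 34? True
  34 <= 35? True
  35 <= 48? True
Every consecutive pair is in order, so the list is non-decreasing.
Final answer: Yes


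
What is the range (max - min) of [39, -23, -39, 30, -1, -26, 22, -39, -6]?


Maximum value: 39
Minimum value: -39
Range = 39 - (-39) = 78
Final answer: 78


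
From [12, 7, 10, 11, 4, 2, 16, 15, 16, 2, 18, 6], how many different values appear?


List all unique values:
Distinct values: [2, 4, 6, 7, 10, 11, 12, 15, 16, 18]
Count = 10
Final answer: 10


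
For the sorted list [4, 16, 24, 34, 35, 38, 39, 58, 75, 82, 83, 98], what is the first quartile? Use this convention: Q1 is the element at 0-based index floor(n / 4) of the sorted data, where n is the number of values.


The list has n = 12 elements.
Q1 index = floor(12 / 4) = floor(3) = 3
Counting from index 0 in the sorted data, the element at index 3 is 34.
Final answer: 34


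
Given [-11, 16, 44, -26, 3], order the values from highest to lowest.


Original list: [-11, 16, 44, -26, 3]
Repeatedly take the largest remaining element:
  Remaining [-11, 16, 44, -26, 3] -> largest is 44
  Remaining [-11, 16, -26, 3] -> largest is 16
  Remaining [-11, -26, 3] -> largest is 3
  Remaining [-11, -26] -> largest is -11
  Remaining [-26] -> largest is -26
Collecting the picks in order gives the descending list.
Final answer: [44, 16, 3, -11, -26]


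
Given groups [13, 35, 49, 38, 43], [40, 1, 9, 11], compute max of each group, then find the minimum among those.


Find max of each group:
  Group 1: [13, 35, 49, 38, 43] -> max = 49
  Group 2: [40, 1, 9, 11] -> max = 40
Maxes: [49, 40]
Minimum of maxes = 40
Final answer: 40


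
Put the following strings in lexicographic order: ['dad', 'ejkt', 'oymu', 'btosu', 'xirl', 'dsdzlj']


Compare strings character by character (the first differing letter decides):
  'btosu' < 'dad' since 'b' < 'd' at position 1
  'dad' < 'dsdzlj' since 'a' < 's' at position 2
  'dsdzlj' < 'ejkt' since 'd' < 'e' at position 1
  'ejkt' < 'oymu' since 'e' < 'o' at position 1
  'oymu' < 'xirl' since 'o' < 'x' at position 1
Chaining these comparisons gives the alphabetical order.
Final answer: ['btosu', 'dad', 'dsdzlj', 'ejkt', 'oymu', 'xirl']


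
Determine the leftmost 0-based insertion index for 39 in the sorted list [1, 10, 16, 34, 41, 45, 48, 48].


List is sorted: [1, 10, 16, 34, 41, 45, 48, 48]
We need the leftmost position where 39 can be inserted, i.e. the first index whose element is >= 39 (or the end of the list if none is).
Binary search with low=0, high=8 (0-based indices):
  low=0, high=8, mid=4: a[4]=41 >= 39, so high = 4
  low=0, high=4, mid=2: a[2]=16 < 39, so low = 3
  low=3, high=4, mid=3: a[3]=34 < 39, so low = 4
Now low = high = 4, so the insertion index is 4.
Final answer: 4


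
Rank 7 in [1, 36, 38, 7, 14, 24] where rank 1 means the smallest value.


Sort ascending: [1, 7, 14, 24, 36, 38]
Find 7 in the sorted list.
7 is at position 2 (1-indexed).
Final answer: 2


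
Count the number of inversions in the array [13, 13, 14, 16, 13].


For each element, count the later elements that are smaller than it:
  13 (index 0): smaller elements after it = [] -> 0
  13 (index 1): smaller elements after it = [] -> 0
  14 (index 2): smaller elements after it = [13] -> 1
  16 (index 3): smaller elements after it = [13] -> 1
Total inversions = 0 + 0 + 1 + 1 = 2
Final answer: 2


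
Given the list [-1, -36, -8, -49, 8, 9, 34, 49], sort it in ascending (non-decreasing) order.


Original list: [-1, -36, -8, -49, 8, 9, 34, 49]
Repeatedly take the smallest remaining element:
  Remaining [-1, -36, -8, -49, 8, 9, 34, 49] -> smallest is -49
  Remaining [-1, -36, -8, 8, 9, 34, 49] -> smallest is -36
  Remaining [-1, -8, 8, 9, 34, 49] -> smallest is -8
  Remaining [-1, 8, 9, 34, 49] -> smallest is -1
  Remaining [8, 9, 34, 49] -> smallest is 8
  Remaining [9, 34, 49] -> smallest is 9
  Remaining [34, 49] -> smallest is 34
  Remaining [49] -> smallest is 49
Collecting the picks in order gives the sorted list.
Final answer: [-49, -36, -8, -1, 8, 9, 34, 49]


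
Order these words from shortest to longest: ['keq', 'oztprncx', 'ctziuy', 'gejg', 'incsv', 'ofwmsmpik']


Compute lengths:
  'keq' has length 3
  'oztprncx' has length 8
  'ctziuy' has length 6
  'gejg' has length 4
  'incsv' has length 5
  'ofwmsmpik' has length 9
Lengths in increasing order: 3 < 4 < 5 < 6 < 8 < 9
Listing the words in that order gives the answer.
Final answer: ['keq', 'gejg', 'incsv', 'ctziuy', 'oztprncx', 'ofwmsmpik']


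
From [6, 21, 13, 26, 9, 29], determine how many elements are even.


Check each element:
  6 is even
  21 is odd
  13 is odd
  26 is even
  9 is odd
  29 is odd
Evens: [6, 26]
Count of evens = 2
Final answer: 2


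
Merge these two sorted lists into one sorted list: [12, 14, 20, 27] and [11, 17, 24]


List A: [12, 14, 20, 27]
List B: [11, 17, 24]
Repeatedly compare the front elements and take the smaller:
  12 vs 11 -> take 11
  12 vs 17 -> take 12
  14 vs 17 -> take 14
  20 vs 17 -> take 17
  20 vs 24 -> take 20
  27 vs 24 -> take 24
  B is exhausted; append the rest of A: [27]
Final answer: [11, 12, 14, 17, 20, 24, 27]


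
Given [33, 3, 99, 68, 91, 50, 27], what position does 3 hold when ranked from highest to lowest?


Sort descending: [99, 91, 68, 50, 33, 27, 3]
Find 3 in the sorted list.
3 is at position 7.
Final answer: 7


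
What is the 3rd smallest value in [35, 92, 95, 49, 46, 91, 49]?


Sort ascending: [35, 46, 49, 49, 91, 92, 95]
The 3rd element (1-indexed) is at index 2.
Value = 49
Final answer: 49


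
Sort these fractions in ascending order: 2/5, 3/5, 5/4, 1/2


Convert to decimal for comparison:
  2/5 = 0.4
  3/5 = 0.6
  5/4 = 1.25
  1/2 = 0.5
Decimals in increasing order: 0.4 < 0.5 < 0.6 < 1.25
Writing each back as its fraction gives the sorted order.
Final answer: 2/5, 1/2, 3/5, 5/4


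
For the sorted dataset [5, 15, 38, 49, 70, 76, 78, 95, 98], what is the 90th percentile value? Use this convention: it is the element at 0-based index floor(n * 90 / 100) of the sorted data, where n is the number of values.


The dataset has n = 9 elements.
Index = floor(9 * 90 / 100) = floor(810 / 100) = floor(8.1) = 8
Counting from index 0 in the sorted data, the element at index 8 is 98.
Final answer: 98


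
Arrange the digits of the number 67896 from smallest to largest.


The number 67896 has digits: 6, 7, 8, 9, 6
Sorted: 6, 6, 7, 8, 9
Joining the sorted digits gives the result.
Final answer: 66789


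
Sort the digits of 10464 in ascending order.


The number 10464 has digits: 1, 0, 4, 6, 4
Sorted: 0, 1, 4, 4, 6
Joining the sorted digits gives the result.
Final answer: 01446


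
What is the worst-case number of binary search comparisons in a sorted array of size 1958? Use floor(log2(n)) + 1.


Binary search halves the search space each step.
Maximum comparisons = floor(log2(1958)) + 1
log2(1958) = 10.9352
floor(log2(1958)) = 10, so 10 + 1 = 11
Final answer: 11


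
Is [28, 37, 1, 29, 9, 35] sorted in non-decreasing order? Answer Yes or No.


Check consecutive pairs:
  28 <= 37? True
  37 <= 1? False
  1 <= 29? True
  29 <= 9? False
  9 <= 35? True
2 consecutive pair(s) are out of order, so the list is not sorted.
Final answer: No


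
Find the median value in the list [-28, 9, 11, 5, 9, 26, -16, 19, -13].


First, sort the list: [-28, -16, -13, 5, 9, 9, 11, 19, 26]
The list has 9 elements (odd count).
The middle index is 4 (0-based), and the element there is 9.
Final answer: 9


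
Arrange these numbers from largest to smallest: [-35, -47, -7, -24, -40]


Original list: [-35, -47, -7, -24, -40]
Repeatedly take the largest remaining element:
  Remaining [-35, -47, -7, -24, -40] -> largest is -7
  Remaining [-35, -47, -24, -40] -> largest is -24
  Remaining [-35, -47, -40] -> largest is -35
  Remaining [-47, -40] -> largest is -40
  Remaining [-47] -> largest is -47
Collecting the picks in order gives the descending list.
Final answer: [-7, -24, -35, -40, -47]


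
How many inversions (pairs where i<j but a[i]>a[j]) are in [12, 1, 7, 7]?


For each element, count the later elements that are smaller than it:
  12 (index 0): smaller elements after it = [1, 7, 7] -> 3
  1 (index 1): smaller elements after it = [] -> 0
  7 (index 2): smaller elements after it = [] -> 0
Total inversions = 3 + 0 + 0 = 3
Final answer: 3


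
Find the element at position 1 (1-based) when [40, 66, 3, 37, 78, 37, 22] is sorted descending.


Sort descending: [78, 66, 40, 37, 37, 22, 3]
The 1st element (1-indexed) is at index 0.
Value = 78
Final answer: 78


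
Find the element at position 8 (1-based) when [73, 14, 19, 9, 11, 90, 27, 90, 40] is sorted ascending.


Sort ascending: [9, 11, 14, 19, 27, 40, 73, 90, 90]
The 8th element (1-indexed) is at index 7.
Value = 90
Final answer: 90


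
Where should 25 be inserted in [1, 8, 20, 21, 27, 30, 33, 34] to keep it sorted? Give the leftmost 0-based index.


List is sorted: [1, 8, 20, 21, 27, 30, 33, 34]
We need the leftmost position where 25 can be inserted, i.e. the first index whose element is >= 25 (or the end of the list if none is).
Binary search with low=0, high=8 (0-based indices):
  low=0, high=8, mid=4: a[4]=27 >= 25, so high = 4
  low=0, high=4, mid=2: a[2]=20 < 25, so low = 3
  low=3, high=4, mid=3: a[3]=21 < 25, so low = 4
Now low = high = 4, so the insertion index is 4.
Final answer: 4


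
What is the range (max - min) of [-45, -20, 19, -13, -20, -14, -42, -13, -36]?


Maximum value: 19
Minimum value: -45
Range = 19 - (-45) = 64
Final answer: 64


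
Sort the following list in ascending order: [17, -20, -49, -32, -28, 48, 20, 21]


Original list: [17, -20, -49, -32, -28, 48, 20, 21]
Repeatedly take the smallest remaining element:
  Remaining [17, -20, -49, -32, -28, 48, 20, 21] -> smallest is -49
  Remaining [17, -20, -32, -28, 48, 20, 21] -> smallest is -32
  Remaining [17, -20, -28, 48, 20, 21] -> smallest is -28
  Remaining [17, -20, 48, 20, 21] -> smallest is -20
  Remaining [17, 48, 20, 21] -> smallest is 17
  Remaining [48, 20, 21] -> smallest is 20
  Remaining [48, 21] -> smallest is 21
  Remaining [48] -> smallest is 48
Collecting the picks in order gives the sorted list.
Final answer: [-49, -32, -28, -20, 17, 20, 21, 48]


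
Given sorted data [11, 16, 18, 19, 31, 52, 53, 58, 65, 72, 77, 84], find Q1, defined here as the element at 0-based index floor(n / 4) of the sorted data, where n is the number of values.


The list has n = 12 elements.
Q1 index = floor(12 / 4) = floor(3) = 3
Counting from index 0 in the sorted data, the element at index 3 is 19.
Final answer: 19


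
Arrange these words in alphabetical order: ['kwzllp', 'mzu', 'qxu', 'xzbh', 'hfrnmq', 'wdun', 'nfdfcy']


Compare strings character by character (the first differing letter decides):
  'hfrnmq' < 'kwzllp' since 'h' < 'k' at position 1
  'kwzllp' < 'mzu' since 'k' < 'm' at position 1
  'mzu' < 'nfdfcy' since 'm' < 'n' at position 1
  'nfdfcy' < 'qxu' since 'n' < 'q' at position 1
  'qxu' < 'wdun' since 'q' < 'w' at position 1
  'wdun' < 'xzbh' since 'w' < 'x' at position 1
Chaining these comparisons gives the alphabetical order.
Final answer: ['hfrnmq', 'kwzllp', 'mzu', 'nfdfcy', 'qxu', 'wdun', 'xzbh']


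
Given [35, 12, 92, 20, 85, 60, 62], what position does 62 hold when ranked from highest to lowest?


Sort descending: [92, 85, 62, 60, 35, 20, 12]
Find 62 in the sorted list.
62 is at position 3.
Final answer: 3


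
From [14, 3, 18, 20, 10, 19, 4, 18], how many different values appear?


List all unique values:
Distinct values: [3, 4, 10, 14, 18, 19, 20]
Count = 7
Final answer: 7


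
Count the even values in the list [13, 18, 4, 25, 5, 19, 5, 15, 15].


Check each element:
  13 is odd
  18 is even
  4 is even
  25 is odd
  5 is odd
  19 is odd
  5 is odd
  15 is odd
  15 is odd
Evens: [18, 4]
Count of evens = 2
Final answer: 2


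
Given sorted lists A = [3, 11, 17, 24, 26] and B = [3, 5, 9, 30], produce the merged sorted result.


List A: [3, 11, 17, 24, 26]
List B: [3, 5, 9, 30]
Repeatedly compare the front elements and take the smaller:
  3 vs 3 -> take 3
  11 vs 3 -> take 3
  11 vs 5 -> take 5
  11 vs 9 -> take 9
  11 vs 30 -> take 11
  17 vs 30 -> take 17
  24 vs 30 -> take 24
  26 vs 30 -> take 26
  A is exhausted; append the rest of B: [30]
Final answer: [3, 3, 5, 9, 11, 17, 24, 26, 30]


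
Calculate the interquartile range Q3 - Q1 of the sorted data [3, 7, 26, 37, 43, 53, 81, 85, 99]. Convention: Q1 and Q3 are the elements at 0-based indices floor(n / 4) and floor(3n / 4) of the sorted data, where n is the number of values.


The data has n = 9 elements.
Q1 index = floor(9 / 4) = floor(2.25) = 2; Q3 index = floor(3 * 9 / 4) = floor(6.75) = 6
Q1 = element at index 2 = 26
Q3 = element at index 6 = 81
IQR = 81 - 26 = 55
Final answer: 55


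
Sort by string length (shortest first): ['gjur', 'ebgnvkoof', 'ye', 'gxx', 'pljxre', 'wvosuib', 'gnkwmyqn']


Compute lengths:
  'gjur' has length 4
  'ebgnvkoof' has length 9
  'ye' has length 2
  'gxx' has length 3
  'pljxre' has length 6
  'wvosuib' has length 7
  'gnkwmyqn' has length 8
Lengths in increasing order: 2 < 3 < 4 < 6 < 7 < 8 < 9
Listing the words in that order gives the answer.
Final answer: ['ye', 'gxx', 'gjur', 'pljxre', 'wvosuib', 'gnkwmyqn', 'ebgnvkoof']


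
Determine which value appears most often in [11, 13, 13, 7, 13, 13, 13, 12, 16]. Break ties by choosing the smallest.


Count the frequency of each value:
  7 appears 1 time(s)
  11 appears 1 time(s)
  12 appears 1 time(s)
  13 appears 5 time(s)
  16 appears 1 time(s)
Maximum frequency is 5.
Only 13 reaches that frequency, so it is the mode.
Final answer: 13


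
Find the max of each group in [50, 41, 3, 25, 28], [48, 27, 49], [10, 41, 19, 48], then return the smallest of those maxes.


Find max of each group:
  Group 1: [50, 41, 3, 25, 28] -> max = 50
  Group 2: [48, 27, 49] -> max = 49
  Group 3: [10, 41, 19, 48] -> max = 48
Maxes: [50, 49, 48]
Minimum of maxes = 48
Final answer: 48


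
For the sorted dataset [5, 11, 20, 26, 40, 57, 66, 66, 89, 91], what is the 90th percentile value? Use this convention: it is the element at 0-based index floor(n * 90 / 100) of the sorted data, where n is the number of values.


The dataset has n = 10 elements.
Index = floor(10 * 90 / 100) = floor(900 / 100) = floor(9) = 9
Counting from index 0 in the sorted data, the element at index 9 is 91.
Final answer: 91
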